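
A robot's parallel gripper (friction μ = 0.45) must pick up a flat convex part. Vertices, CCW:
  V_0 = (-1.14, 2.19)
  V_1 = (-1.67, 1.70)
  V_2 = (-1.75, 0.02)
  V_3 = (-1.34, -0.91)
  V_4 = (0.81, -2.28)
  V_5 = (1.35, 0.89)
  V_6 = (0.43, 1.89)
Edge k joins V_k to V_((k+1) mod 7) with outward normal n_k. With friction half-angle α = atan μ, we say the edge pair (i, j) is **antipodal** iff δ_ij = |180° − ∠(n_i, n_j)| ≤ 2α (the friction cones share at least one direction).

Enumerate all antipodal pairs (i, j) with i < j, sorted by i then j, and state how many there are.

α = atan 0.45 = 24.23°;  2α = 48.46°
n_0 = (-0.6789, +0.7343)
n_1 = (-0.9989, +0.0476)
n_2 = (-0.9150, -0.4034)
n_3 = (-0.5374, -0.8433)
n_4 = (+0.9858, -0.1679)
n_5 = (+0.7359, +0.6771)
n_6 = (+0.1877, +0.9822)
  (0,1): δ = 135.48°  ·
  (0,2): δ = 108.96°  ·
  (0,3): δ = 75.26°  ·
  (0,4): δ = 37.58°  ✓
  (0,5): δ = 89.86°  ·
  (0,6): δ = 126.43°  ·
  (1,2): δ = 153.48°  ·
  (1,3): δ = 119.78°  ·
  (1,4): δ = 6.94°  ✓
  (1,5): δ = 45.34°  ✓
  (1,6): δ = 81.91°  ·
  (2,3): δ = 146.30°  ·
  (2,4): δ = 33.46°  ✓
  (2,5): δ = 18.82°  ✓
  (2,6): δ = 55.39°  ·
  (3,4): δ = 67.16°  ·
  (3,5): δ = 14.88°  ✓
  (3,6): δ = 21.69°  ✓
  (4,5): δ = 127.72°  ·
  (4,6): δ = 91.15°  ·
  (5,6): δ = 143.43°  ·
antipodal pairs: 7

count = 7; pairs: (0,4), (1,4), (1,5), (2,4), (2,5), (3,5), (3,6)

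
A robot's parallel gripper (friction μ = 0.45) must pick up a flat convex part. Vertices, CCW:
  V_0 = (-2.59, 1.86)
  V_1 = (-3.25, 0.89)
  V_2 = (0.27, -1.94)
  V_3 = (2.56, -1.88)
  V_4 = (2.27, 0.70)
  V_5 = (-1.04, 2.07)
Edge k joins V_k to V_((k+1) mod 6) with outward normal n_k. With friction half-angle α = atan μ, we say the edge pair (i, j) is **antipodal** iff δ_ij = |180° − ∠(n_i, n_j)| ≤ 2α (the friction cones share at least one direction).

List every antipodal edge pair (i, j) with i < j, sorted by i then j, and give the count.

α = atan 0.45 = 24.23°;  2α = 48.46°
n_0 = (-0.8268, +0.5625)
n_1 = (-0.6266, -0.7794)
n_2 = (+0.0262, -0.9997)
n_3 = (+0.9937, +0.1117)
n_4 = (+0.3824, +0.9240)
n_5 = (-0.1343, +0.9909)
  (0,1): δ = 94.57°  ·
  (0,2): δ = 54.27°  ·
  (0,3): δ = 40.65°  ✓
  (0,4): δ = 101.75°  ·
  (0,5): δ = 131.95°  ·
  (1,2): δ = 139.70°  ·
  (1,3): δ = 44.79°  ✓
  (1,4): δ = 16.31°  ✓
  (1,5): δ = 46.51°  ✓
  (2,3): δ = 85.09°  ·
  (2,4): δ = 23.99°  ✓
  (2,5): δ = 6.21°  ✓
  (3,4): δ = 118.90°  ·
  (3,5): δ = 88.70°  ·
  (4,5): δ = 149.80°  ·
antipodal pairs: 6

count = 6; pairs: (0,3), (1,3), (1,4), (1,5), (2,4), (2,5)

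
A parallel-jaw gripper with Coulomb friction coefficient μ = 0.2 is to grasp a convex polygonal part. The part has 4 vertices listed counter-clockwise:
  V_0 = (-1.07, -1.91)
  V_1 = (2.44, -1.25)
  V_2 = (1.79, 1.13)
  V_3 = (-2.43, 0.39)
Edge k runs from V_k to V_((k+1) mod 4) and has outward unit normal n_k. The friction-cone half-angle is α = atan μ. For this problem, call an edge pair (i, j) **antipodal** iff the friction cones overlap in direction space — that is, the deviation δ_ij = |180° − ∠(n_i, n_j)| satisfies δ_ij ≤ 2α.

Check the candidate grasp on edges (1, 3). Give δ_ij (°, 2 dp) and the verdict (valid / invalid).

α = atan 0.2 = 11.31°;  2α = 22.62°
edge 1: e_1 = (-0.65, +2.38);  n_1 = (+0.9647, +0.2635)
edge 3: e_3 = (+1.36, -2.30);  n_3 = (-0.8608, -0.5090)
∠(n_1, n_3) = 164.68°
δ = |180° − 164.68°| = 15.32°
15.32° ≤ 2α = 22.62°  →  valid

δ = 15.32°, valid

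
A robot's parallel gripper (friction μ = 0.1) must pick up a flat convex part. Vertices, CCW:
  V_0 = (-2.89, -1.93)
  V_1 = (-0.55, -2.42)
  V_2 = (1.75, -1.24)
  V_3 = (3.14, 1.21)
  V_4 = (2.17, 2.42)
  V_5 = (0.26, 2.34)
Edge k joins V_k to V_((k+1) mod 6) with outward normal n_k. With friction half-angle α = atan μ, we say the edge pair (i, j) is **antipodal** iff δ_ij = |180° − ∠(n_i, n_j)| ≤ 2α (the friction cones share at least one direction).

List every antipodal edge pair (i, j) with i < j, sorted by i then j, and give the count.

α = atan 0.1 = 5.71°;  2α = 11.42°
n_0 = (-0.2050, -0.9788)
n_1 = (+0.4565, -0.8897)
n_2 = (+0.8698, -0.4935)
n_3 = (+0.7802, +0.6255)
n_4 = (-0.0418, +0.9991)
n_5 = (-0.8047, +0.5936)
  (0,1): δ = 141.01°  ·
  (0,2): δ = 107.74°  ·
  (0,3): δ = 39.46°  ·
  (0,4): δ = 14.23°  ·
  (0,5): δ = 65.41°  ·
  (1,2): δ = 146.73°  ·
  (1,3): δ = 78.44°  ·
  (1,4): δ = 24.76°  ·
  (1,5): δ = 26.42°  ·
  (2,3): δ = 111.71°  ·
  (2,4): δ = 58.03°  ·
  (2,5): δ = 6.85°  ✓
  (3,4): δ = 126.32°  ·
  (3,5): δ = 75.13°  ·
  (4,5): δ = 128.81°  ·
antipodal pairs: 1

count = 1; pairs: (2,5)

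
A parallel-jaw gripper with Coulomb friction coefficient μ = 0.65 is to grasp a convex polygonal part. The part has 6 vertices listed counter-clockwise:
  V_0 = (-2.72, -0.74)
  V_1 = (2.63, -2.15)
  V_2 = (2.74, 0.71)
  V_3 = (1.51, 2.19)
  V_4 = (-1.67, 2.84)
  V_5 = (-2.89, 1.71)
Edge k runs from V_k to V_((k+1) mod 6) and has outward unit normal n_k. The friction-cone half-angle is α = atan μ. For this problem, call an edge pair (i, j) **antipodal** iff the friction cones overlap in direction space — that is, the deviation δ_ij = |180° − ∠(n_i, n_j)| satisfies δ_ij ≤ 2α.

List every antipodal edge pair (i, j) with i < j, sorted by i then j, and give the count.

α = atan 0.65 = 33.02°;  2α = 66.05°
n_0 = (-0.2548, -0.9670)
n_1 = (+0.9993, -0.0384)
n_2 = (+0.7691, +0.6392)
n_3 = (+0.2003, +0.9797)
n_4 = (-0.6795, +0.7336)
n_5 = (-0.9976, -0.0692)
  (0,1): δ = 77.44°  ·
  (0,2): δ = 35.51°  ✓
  (0,3): δ = 3.21°  ✓
  (0,4): δ = 57.57°  ✓
  (0,5): δ = 108.73°  ·
  (1,2): δ = 138.07°  ·
  (1,3): δ = 99.35°  ·
  (1,4): δ = 44.99°  ✓
  (1,5): δ = 6.17°  ✓
  (2,3): δ = 141.28°  ·
  (2,4): δ = 86.92°  ·
  (2,5): δ = 35.76°  ✓
  (3,4): δ = 125.64°  ·
  (3,5): δ = 74.48°  ·
  (4,5): δ = 128.84°  ·
antipodal pairs: 6

count = 6; pairs: (0,2), (0,3), (0,4), (1,4), (1,5), (2,5)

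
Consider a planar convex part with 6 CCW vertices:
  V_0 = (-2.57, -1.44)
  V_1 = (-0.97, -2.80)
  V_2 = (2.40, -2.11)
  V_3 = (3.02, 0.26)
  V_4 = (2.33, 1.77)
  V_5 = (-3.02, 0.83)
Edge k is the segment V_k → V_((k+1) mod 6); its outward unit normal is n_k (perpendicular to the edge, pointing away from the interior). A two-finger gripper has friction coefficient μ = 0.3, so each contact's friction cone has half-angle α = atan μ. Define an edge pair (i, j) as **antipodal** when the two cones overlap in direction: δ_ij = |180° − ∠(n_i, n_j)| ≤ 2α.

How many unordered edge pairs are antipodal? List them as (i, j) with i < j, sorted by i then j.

count = 4; pairs: (0,3), (1,4), (2,5), (3,5)

α = atan 0.3 = 16.70°;  2α = 33.40°
n_0 = (-0.6476, -0.7619)
n_1 = (+0.2006, -0.9797)
n_2 = (+0.9674, -0.2531)
n_3 = (+0.9095, +0.4156)
n_4 = (-0.1731, +0.9849)
n_5 = (-0.9809, -0.1945)
  (0,1): δ = 128.06°  ·
  (0,2): δ = 64.30°  ·
  (0,3): δ = 25.08°  ✓
  (0,4): δ = 50.33°  ·
  (0,5): δ = 141.58°  ·
  (1,2): δ = 116.23°  ·
  (1,3): δ = 77.01°  ·
  (1,4): δ = 1.61°  ✓
  (1,5): δ = 89.64°  ·
  (2,3): δ = 140.78°  ·
  (2,4): δ = 65.37°  ·
  (2,5): δ = 25.87°  ✓
  (3,4): δ = 104.59°  ·
  (3,5): δ = 13.35°  ✓
  (4,5): δ = 88.75°  ·
antipodal pairs: 4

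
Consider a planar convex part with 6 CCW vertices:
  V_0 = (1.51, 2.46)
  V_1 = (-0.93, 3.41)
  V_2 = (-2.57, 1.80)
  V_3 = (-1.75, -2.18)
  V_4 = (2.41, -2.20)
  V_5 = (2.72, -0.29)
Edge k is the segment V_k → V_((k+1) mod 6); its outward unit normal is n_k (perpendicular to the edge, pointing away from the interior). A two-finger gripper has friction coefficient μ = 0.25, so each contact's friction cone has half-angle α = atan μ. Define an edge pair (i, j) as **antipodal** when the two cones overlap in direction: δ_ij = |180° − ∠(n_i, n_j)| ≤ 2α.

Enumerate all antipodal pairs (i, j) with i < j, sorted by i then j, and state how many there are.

α = atan 0.25 = 14.04°;  2α = 28.07°
n_0 = (+0.3628, +0.9319)
n_1 = (-0.7005, +0.7136)
n_2 = (-0.9794, -0.2018)
n_3 = (-0.0048, -1.0000)
n_4 = (+0.9871, -0.1602)
n_5 = (+0.9153, +0.4027)
  (0,1): δ = 114.26°  ·
  (0,2): δ = 57.09°  ·
  (0,3): δ = 21.00°  ✓
  (0,4): δ = 102.05°  ·
  (0,5): δ = 135.02°  ·
  (1,2): δ = 122.83°  ·
  (1,3): δ = 44.75°  ·
  (1,4): δ = 36.31°  ·
  (1,5): δ = 69.28°  ·
  (2,3): δ = 101.92°  ·
  (2,4): δ = 20.86°  ✓
  (2,5): δ = 12.11°  ✓
  (3,4): δ = 98.94°  ·
  (3,5): δ = 65.98°  ·
  (4,5): δ = 147.03°  ·
antipodal pairs: 3

count = 3; pairs: (0,3), (2,4), (2,5)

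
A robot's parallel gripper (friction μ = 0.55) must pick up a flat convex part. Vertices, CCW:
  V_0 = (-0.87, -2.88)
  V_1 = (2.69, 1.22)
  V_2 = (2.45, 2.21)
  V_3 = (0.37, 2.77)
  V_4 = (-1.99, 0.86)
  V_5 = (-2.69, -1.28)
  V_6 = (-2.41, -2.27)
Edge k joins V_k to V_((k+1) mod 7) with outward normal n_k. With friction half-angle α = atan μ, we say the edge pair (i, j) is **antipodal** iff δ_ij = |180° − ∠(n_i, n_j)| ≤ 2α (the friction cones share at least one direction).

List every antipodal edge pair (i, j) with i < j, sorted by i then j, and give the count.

α = atan 0.55 = 28.81°;  2α = 57.62°
n_0 = (+0.7551, -0.6556)
n_1 = (+0.9719, +0.2356)
n_2 = (+0.2600, +0.9656)
n_3 = (-0.6291, +0.7773)
n_4 = (-0.9504, +0.3109)
n_5 = (-0.9623, -0.2722)
n_6 = (-0.3683, -0.9297)
  (0,1): δ = 125.41°  ·
  (0,2): δ = 64.10°  ·
  (0,3): δ = 10.05°  ✓
  (0,4): δ = 22.85°  ✓
  (0,5): δ = 56.76°  ✓
  (0,6): δ = 109.36°  ·
  (1,2): δ = 118.70°  ·
  (1,3): δ = 64.64°  ·
  (1,4): δ = 31.74°  ✓
  (1,5): δ = 2.17°  ✓
  (1,6): δ = 54.76°  ✓
  (2,3): δ = 125.95°  ·
  (2,4): δ = 93.04°  ·
  (2,5): δ = 59.14°  ·
  (2,6): δ = 6.54°  ✓
  (3,4): δ = 147.10°  ·
  (3,5): δ = 113.19°  ·
  (3,6): δ = 60.59°  ·
  (4,5): δ = 146.09°  ·
  (4,6): δ = 93.50°  ·
  (5,6): δ = 127.40°  ·
antipodal pairs: 7

count = 7; pairs: (0,3), (0,4), (0,5), (1,4), (1,5), (1,6), (2,6)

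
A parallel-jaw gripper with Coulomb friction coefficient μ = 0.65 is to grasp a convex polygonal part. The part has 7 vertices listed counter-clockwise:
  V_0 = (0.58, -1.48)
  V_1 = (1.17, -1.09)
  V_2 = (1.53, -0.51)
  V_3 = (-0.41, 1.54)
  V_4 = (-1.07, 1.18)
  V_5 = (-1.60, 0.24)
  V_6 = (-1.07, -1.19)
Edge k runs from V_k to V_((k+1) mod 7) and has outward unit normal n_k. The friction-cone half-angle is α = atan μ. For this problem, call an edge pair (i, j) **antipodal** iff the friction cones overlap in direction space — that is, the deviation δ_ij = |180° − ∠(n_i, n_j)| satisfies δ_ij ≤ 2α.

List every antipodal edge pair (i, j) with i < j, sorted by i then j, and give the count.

count = 8; pairs: (0,3), (0,4), (1,3), (1,4), (1,5), (2,5), (2,6), (3,6)

α = atan 0.65 = 33.02°;  2α = 66.05°
n_0 = (+0.5514, -0.8342)
n_1 = (+0.8496, -0.5274)
n_2 = (+0.7263, +0.6874)
n_3 = (-0.4789, +0.8779)
n_4 = (-0.8711, +0.4911)
n_5 = (-0.9377, -0.3475)
n_6 = (-0.1731, -0.9849)
  (0,1): δ = 155.29°  ·
  (0,2): δ = 80.04°  ·
  (0,3): δ = 4.85°  ✓
  (0,4): δ = 27.12°  ✓
  (0,5): δ = 76.87°  ·
  (0,6): δ = 136.57°  ·
  (1,2): δ = 104.75°  ·
  (1,3): δ = 29.56°  ✓
  (1,4): δ = 2.41°  ✓
  (1,5): δ = 52.16°  ✓
  (1,6): δ = 111.86°  ·
  (2,3): δ = 104.81°  ·
  (2,4): δ = 72.84°  ·
  (2,5): δ = 23.08°  ✓
  (2,6): δ = 36.61°  ✓
  (3,4): δ = 148.03°  ·
  (3,5): δ = 98.27°  ·
  (3,6): δ = 38.58°  ✓
  (4,5): δ = 130.25°  ·
  (4,6): δ = 70.55°  ·
  (5,6): δ = 120.30°  ·
antipodal pairs: 8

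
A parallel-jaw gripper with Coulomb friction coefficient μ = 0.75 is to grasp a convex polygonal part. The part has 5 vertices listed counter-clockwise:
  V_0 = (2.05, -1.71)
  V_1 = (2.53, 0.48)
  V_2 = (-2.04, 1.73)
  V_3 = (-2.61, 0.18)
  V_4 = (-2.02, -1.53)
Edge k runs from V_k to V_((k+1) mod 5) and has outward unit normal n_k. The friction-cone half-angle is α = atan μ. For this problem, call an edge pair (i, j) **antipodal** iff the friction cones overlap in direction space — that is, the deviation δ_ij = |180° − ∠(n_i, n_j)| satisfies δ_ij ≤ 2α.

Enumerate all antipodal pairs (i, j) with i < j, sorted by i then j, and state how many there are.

α = atan 0.75 = 36.87°;  2α = 73.74°
n_0 = (+0.9768, -0.2141)
n_1 = (+0.2638, +0.9646)
n_2 = (-0.9385, +0.3451)
n_3 = (-0.9453, -0.3262)
n_4 = (-0.0442, -0.9990)
  (0,1): δ = 92.94°  ·
  (0,2): δ = 7.83°  ✓
  (0,3): δ = 31.40°  ✓
  (0,4): δ = 99.83°  ·
  (1,2): δ = 94.89°  ·
  (1,3): δ = 55.67°  ✓
  (1,4): δ = 12.77°  ✓
  (2,3): δ = 140.77°  ·
  (2,4): δ = 72.34°  ✓
  (3,4): δ = 111.57°  ·
antipodal pairs: 5

count = 5; pairs: (0,2), (0,3), (1,3), (1,4), (2,4)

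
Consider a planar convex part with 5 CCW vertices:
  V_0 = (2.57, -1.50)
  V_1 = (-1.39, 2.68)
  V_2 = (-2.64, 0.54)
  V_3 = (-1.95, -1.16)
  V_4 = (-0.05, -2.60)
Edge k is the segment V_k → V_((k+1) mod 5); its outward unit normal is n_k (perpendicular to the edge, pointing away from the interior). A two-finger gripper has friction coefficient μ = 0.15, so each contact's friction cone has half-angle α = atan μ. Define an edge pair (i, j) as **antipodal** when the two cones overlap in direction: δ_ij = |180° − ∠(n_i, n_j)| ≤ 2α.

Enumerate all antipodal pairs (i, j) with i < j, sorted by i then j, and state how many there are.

α = atan 0.15 = 8.53°;  2α = 17.06°
n_0 = (+0.7260, +0.6877)
n_1 = (-0.8635, +0.5044)
n_2 = (-0.9266, -0.3761)
n_3 = (-0.6040, -0.7970)
n_4 = (+0.3871, -0.9220)
  (0,1): δ = 73.74°  ·
  (0,2): δ = 21.36°  ·
  (0,3): δ = 9.39°  ✓
  (0,4): δ = 69.32°  ·
  (1,2): δ = 127.62°  ·
  (1,3): δ = 96.87°  ·
  (1,4): δ = 36.94°  ·
  (2,3): δ = 149.25°  ·
  (2,4): δ = 89.32°  ·
  (3,4): δ = 120.07°  ·
antipodal pairs: 1

count = 1; pairs: (0,3)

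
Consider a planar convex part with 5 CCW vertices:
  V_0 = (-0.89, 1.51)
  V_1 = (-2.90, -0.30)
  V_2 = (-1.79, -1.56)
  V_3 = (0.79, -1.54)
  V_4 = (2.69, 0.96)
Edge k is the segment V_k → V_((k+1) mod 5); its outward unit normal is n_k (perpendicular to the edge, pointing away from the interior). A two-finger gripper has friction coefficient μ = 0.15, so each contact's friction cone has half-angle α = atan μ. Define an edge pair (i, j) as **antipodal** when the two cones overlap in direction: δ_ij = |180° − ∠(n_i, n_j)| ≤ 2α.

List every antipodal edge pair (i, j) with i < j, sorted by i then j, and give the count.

count = 2; pairs: (0,3), (2,4)

α = atan 0.15 = 8.53°;  2α = 17.06°
n_0 = (-0.6692, +0.7431)
n_1 = (-0.7504, -0.6610)
n_2 = (+0.0078, -1.0000)
n_3 = (+0.7962, -0.6051)
n_4 = (+0.1518, +0.9884)
  (0,1): δ = 90.62°  ·
  (0,2): δ = 41.56°  ·
  (0,3): δ = 10.76°  ✓
  (0,4): δ = 129.26°  ·
  (1,2): δ = 130.93°  ·
  (1,3): δ = 78.61°  ·
  (1,4): δ = 39.89°  ·
  (2,3): δ = 127.68°  ·
  (2,4): δ = 9.18°  ✓
  (3,4): δ = 61.50°  ·
antipodal pairs: 2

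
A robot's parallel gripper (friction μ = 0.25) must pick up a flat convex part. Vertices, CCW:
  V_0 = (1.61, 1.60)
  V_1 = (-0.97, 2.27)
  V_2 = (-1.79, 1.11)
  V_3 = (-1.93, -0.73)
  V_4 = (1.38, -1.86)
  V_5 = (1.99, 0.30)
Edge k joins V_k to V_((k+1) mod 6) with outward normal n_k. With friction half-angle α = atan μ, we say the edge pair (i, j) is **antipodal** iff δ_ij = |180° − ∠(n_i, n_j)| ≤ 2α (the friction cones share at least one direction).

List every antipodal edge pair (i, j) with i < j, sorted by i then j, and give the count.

count = 4; pairs: (0,3), (1,4), (2,4), (2,5)

α = atan 0.25 = 14.04°;  2α = 28.07°
n_0 = (+0.2514, +0.9679)
n_1 = (-0.8166, +0.5772)
n_2 = (-0.9971, +0.0759)
n_3 = (-0.3231, -0.9464)
n_4 = (+0.9624, -0.2718)
n_5 = (+0.9598, +0.2806)
  (0,1): δ = 110.70°  ·
  (0,2): δ = 79.79°  ·
  (0,3): δ = 4.29°  ✓
  (0,4): δ = 88.79°  ·
  (0,5): δ = 120.85°  ·
  (1,2): δ = 149.09°  ·
  (1,3): δ = 73.59°  ·
  (1,4): δ = 19.49°  ✓
  (1,5): δ = 51.55°  ·
  (2,3): δ = 104.50°  ·
  (2,4): δ = 11.42°  ✓
  (2,5): δ = 20.65°  ✓
  (3,4): δ = 86.92°  ·
  (3,5): δ = 54.86°  ·
  (4,5): δ = 147.94°  ·
antipodal pairs: 4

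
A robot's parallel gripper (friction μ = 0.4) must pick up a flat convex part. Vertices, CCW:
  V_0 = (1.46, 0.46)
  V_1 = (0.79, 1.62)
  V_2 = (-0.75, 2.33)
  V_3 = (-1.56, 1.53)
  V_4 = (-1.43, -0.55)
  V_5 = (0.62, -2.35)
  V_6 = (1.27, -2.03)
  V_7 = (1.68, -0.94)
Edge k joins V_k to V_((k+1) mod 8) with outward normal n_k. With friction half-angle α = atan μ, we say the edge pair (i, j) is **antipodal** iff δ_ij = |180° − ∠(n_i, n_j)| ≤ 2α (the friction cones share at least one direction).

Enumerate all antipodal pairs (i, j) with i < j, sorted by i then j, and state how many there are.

α = atan 0.4 = 21.80°;  2α = 43.60°
n_0 = (+0.8659, +0.5002)
n_1 = (+0.4187, +0.9081)
n_2 = (-0.7027, +0.7115)
n_3 = (-0.9981, -0.0624)
n_4 = (-0.6598, -0.7514)
n_5 = (+0.4417, -0.8972)
n_6 = (+0.9360, -0.3521)
n_7 = (+0.9879, +0.1552)
  (0,1): δ = 144.76°  ·
  (0,2): δ = 75.37°  ·
  (0,3): δ = 26.43°  ✓
  (0,4): δ = 18.71°  ✓
  (0,5): δ = 86.20°  ·
  (0,6): δ = 129.38°  ·
  (0,7): δ = 158.92°  ·
  (1,2): δ = 110.60°  ·
  (1,3): δ = 61.67°  ·
  (1,4): δ = 16.53°  ✓
  (1,5): δ = 50.96°  ·
  (1,6): δ = 94.14°  ·
  (1,7): δ = 123.68°  ·
  (2,3): δ = 131.07°  ·
  (2,4): δ = 85.93°  ·
  (2,5): δ = 18.43°  ✓
  (2,6): δ = 24.74°  ✓
  (2,7): δ = 54.29°  ·
  (3,4): δ = 134.86°  ·
  (3,5): δ = 67.36°  ·
  (3,6): δ = 24.19°  ✓
  (3,7): δ = 5.35°  ✓
  (4,5): δ = 112.50°  ·
  (4,6): δ = 69.33°  ·
  (4,7): δ = 39.78°  ✓
  (5,6): δ = 136.83°  ·
  (5,7): δ = 107.28°  ·
  (6,7): δ = 150.46°  ·
antipodal pairs: 8

count = 8; pairs: (0,3), (0,4), (1,4), (2,5), (2,6), (3,6), (3,7), (4,7)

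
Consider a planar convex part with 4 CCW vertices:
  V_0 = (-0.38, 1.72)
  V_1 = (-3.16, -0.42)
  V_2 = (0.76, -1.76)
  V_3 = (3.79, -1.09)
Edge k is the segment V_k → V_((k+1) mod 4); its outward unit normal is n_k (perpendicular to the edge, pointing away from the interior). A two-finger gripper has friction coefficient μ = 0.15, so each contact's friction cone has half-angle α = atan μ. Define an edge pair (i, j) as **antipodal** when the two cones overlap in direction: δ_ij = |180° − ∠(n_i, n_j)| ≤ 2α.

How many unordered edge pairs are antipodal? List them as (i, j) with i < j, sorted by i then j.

α = atan 0.15 = 8.53°;  2α = 17.06°
n_0 = (-0.6100, +0.7924)
n_1 = (-0.3235, -0.9462)
n_2 = (+0.2159, -0.9764)
n_3 = (+0.5588, +0.8293)
  (0,1): δ = 56.46°  ·
  (0,2): δ = 25.12°  ·
  (0,3): δ = 108.44°  ·
  (1,2): δ = 148.66°  ·
  (1,3): δ = 15.10°  ✓
  (2,3): δ = 46.44°  ·
antipodal pairs: 1

count = 1; pairs: (1,3)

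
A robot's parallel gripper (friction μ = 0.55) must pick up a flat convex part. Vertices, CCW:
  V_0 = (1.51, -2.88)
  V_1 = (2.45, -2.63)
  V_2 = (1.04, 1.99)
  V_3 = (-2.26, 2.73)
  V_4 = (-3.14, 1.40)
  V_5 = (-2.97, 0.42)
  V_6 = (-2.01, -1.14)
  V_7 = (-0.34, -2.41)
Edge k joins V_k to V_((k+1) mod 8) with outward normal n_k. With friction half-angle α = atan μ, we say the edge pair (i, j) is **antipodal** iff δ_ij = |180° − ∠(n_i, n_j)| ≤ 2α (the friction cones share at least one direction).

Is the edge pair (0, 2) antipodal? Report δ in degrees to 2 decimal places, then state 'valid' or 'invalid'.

α = atan 0.55 = 28.81°;  2α = 57.62°
edge 0: e_0 = (+0.94, +0.25);  n_0 = (+0.2570, -0.9664)
edge 2: e_2 = (-3.30, +0.74);  n_2 = (+0.2188, +0.9758)
∠(n_0, n_2) = 152.47°
δ = |180° − 152.47°| = 27.53°
27.53° ≤ 2α = 57.62°  →  valid

δ = 27.53°, valid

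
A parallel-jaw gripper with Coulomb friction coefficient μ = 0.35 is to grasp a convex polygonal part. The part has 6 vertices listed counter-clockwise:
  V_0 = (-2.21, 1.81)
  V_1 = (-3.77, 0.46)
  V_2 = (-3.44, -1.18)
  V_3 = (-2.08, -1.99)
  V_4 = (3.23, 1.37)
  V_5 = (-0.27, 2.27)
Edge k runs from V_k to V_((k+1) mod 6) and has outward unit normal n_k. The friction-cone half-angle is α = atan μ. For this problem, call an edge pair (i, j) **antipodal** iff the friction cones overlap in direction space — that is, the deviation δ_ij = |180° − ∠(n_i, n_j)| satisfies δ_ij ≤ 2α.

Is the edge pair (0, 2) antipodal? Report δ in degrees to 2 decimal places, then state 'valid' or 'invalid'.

α = atan 0.35 = 19.29°;  2α = 38.58°
edge 0: e_0 = (-1.56, -1.35);  n_0 = (-0.6544, +0.7562)
edge 2: e_2 = (+1.36, -0.81);  n_2 = (-0.5117, -0.8592)
∠(n_0, n_2) = 108.35°
δ = |180° − 108.35°| = 71.65°
71.65° > 2α = 38.58°  →  invalid

δ = 71.65°, invalid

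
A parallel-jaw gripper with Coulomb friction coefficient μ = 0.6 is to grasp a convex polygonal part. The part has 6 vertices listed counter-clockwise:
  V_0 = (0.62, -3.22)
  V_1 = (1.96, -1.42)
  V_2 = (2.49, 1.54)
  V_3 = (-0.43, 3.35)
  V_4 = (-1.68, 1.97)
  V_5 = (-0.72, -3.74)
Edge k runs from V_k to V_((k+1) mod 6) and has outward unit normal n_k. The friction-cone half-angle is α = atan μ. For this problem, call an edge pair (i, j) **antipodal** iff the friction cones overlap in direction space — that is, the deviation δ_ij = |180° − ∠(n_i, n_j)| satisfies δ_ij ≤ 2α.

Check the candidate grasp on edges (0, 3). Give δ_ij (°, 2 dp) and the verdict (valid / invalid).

α = atan 0.6 = 30.96°;  2α = 61.93°
edge 0: e_0 = (+1.34, +1.80);  n_0 = (+0.8021, -0.5971)
edge 3: e_3 = (-1.25, -1.38);  n_3 = (-0.7412, +0.6713)
∠(n_0, n_3) = 174.50°
δ = |180° − 174.50°| = 5.50°
5.50° ≤ 2α = 61.93°  →  valid

δ = 5.50°, valid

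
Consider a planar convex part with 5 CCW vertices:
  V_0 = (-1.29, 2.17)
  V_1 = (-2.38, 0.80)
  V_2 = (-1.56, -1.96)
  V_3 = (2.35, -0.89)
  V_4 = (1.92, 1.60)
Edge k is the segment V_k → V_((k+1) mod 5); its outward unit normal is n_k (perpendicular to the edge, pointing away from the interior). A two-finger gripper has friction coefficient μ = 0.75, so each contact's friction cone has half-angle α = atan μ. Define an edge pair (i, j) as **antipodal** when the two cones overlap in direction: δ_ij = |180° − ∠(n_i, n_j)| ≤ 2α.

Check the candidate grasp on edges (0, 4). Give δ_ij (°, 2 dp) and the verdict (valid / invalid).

α = atan 0.75 = 36.87°;  2α = 73.74°
edge 0: e_0 = (-1.09, -1.37);  n_0 = (-0.7825, +0.6226)
edge 4: e_4 = (-3.21, +0.57);  n_4 = (+0.1748, +0.9846)
∠(n_0, n_4) = 61.56°
δ = |180° − 61.56°| = 118.44°
118.44° > 2α = 73.74°  →  invalid

δ = 118.44°, invalid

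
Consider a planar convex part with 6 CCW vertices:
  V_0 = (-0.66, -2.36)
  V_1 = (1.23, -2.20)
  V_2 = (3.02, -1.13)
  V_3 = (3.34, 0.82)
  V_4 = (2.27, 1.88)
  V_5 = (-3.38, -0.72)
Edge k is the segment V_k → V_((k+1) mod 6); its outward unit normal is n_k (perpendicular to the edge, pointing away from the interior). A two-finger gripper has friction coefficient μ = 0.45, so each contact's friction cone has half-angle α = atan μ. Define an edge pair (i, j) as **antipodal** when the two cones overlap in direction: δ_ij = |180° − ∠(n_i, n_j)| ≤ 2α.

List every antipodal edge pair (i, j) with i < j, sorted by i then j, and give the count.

α = atan 0.45 = 24.23°;  2α = 48.46°
n_0 = (+0.0844, -0.9964)
n_1 = (+0.5131, -0.8583)
n_2 = (+0.9868, -0.1619)
n_3 = (+0.7038, +0.7104)
n_4 = (-0.4180, +0.9084)
n_5 = (-0.5163, -0.8564)
  (0,1): δ = 153.97°  ·
  (0,2): δ = 104.16°  ·
  (0,3): δ = 49.57°  ·
  (0,4): δ = 19.87°  ✓
  (0,5): δ = 144.07°  ·
  (1,2): δ = 130.19°  ·
  (1,3): δ = 75.60°  ·
  (1,4): δ = 6.16°  ✓
  (1,5): δ = 118.04°  ·
  (2,3): δ = 125.41°  ·
  (2,4): δ = 55.97°  ·
  (2,5): δ = 68.23°  ·
  (3,4): δ = 110.56°  ·
  (3,5): δ = 13.64°  ✓
  (4,5): δ = 55.80°  ·
antipodal pairs: 3

count = 3; pairs: (0,4), (1,4), (3,5)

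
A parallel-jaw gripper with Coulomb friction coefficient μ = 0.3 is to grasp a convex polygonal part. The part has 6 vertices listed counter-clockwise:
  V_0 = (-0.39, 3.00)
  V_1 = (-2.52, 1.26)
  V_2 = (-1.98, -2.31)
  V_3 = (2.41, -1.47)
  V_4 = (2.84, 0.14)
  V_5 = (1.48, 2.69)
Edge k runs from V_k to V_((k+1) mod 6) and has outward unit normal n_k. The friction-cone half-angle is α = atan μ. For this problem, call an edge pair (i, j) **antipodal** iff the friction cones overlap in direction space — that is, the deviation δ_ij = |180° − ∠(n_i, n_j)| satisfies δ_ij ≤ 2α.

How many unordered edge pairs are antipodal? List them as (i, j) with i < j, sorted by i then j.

count = 4; pairs: (0,2), (1,3), (1,4), (2,5)

α = atan 0.3 = 16.70°;  2α = 33.40°
n_0 = (-0.6326, +0.7744)
n_1 = (-0.9888, -0.1496)
n_2 = (+0.1879, -0.9822)
n_3 = (+0.9661, -0.2580)
n_4 = (+0.8824, +0.4706)
n_5 = (+0.1635, +0.9865)
  (0,1): δ = 120.64°  ·
  (0,2): δ = 28.41°  ✓
  (0,3): δ = 35.80°  ·
  (0,4): δ = 78.83°  ·
  (0,5): δ = 131.34°  ·
  (1,2): δ = 87.77°  ·
  (1,3): δ = 23.55°  ✓
  (1,4): δ = 19.47°  ✓
  (1,5): δ = 71.99°  ·
  (2,3): δ = 115.79°  ·
  (2,4): δ = 72.76°  ·
  (2,5): δ = 20.24°  ✓
  (3,4): δ = 136.97°  ·
  (3,5): δ = 84.46°  ·
  (4,5): δ = 127.49°  ·
antipodal pairs: 4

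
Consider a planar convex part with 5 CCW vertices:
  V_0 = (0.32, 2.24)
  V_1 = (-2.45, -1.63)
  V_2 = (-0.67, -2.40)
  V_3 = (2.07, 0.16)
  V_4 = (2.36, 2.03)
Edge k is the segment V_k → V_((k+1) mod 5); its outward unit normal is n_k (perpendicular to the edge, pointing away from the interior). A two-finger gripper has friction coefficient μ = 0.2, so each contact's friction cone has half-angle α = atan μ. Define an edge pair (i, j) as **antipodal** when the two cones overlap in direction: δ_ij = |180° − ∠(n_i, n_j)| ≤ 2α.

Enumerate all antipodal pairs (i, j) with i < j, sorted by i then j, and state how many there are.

count = 2; pairs: (0,2), (1,4)

α = atan 0.2 = 11.31°;  2α = 22.62°
n_0 = (-0.8132, +0.5820)
n_1 = (-0.3970, -0.9178)
n_2 = (+0.6827, -0.7307)
n_3 = (+0.9882, -0.1532)
n_4 = (+0.1024, +0.9947)
  (0,1): δ = 77.80°  ·
  (0,2): δ = 11.35°  ✓
  (0,3): δ = 26.78°  ·
  (0,4): δ = 119.72°  ·
  (1,2): δ = 113.55°  ·
  (1,3): δ = 75.42°  ·
  (1,4): δ = 17.52°  ✓
  (2,3): δ = 141.87°  ·
  (2,4): δ = 48.93°  ·
  (3,4): δ = 87.06°  ·
antipodal pairs: 2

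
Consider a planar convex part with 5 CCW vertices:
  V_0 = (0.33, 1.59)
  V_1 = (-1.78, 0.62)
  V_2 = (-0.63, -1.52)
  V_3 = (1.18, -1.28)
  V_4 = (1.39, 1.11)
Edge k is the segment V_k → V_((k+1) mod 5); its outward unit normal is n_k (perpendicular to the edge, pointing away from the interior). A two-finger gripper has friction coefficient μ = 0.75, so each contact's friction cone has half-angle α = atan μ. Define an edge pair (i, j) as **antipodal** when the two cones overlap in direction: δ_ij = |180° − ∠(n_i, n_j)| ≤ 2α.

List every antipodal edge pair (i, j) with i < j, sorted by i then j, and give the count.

count = 5; pairs: (0,2), (0,3), (1,3), (1,4), (2,4)

α = atan 0.75 = 36.87°;  2α = 73.74°
n_0 = (-0.4177, +0.9086)
n_1 = (-0.8809, -0.4734)
n_2 = (+0.1314, -0.9913)
n_3 = (+0.9962, -0.0875)
n_4 = (+0.4125, +0.9110)
  (0,1): δ = 86.44°  ·
  (0,2): δ = 17.14°  ✓
  (0,3): δ = 60.29°  ✓
  (0,4): δ = 130.95°  ·
  (1,2): δ = 110.70°  ·
  (1,3): δ = 33.27°  ✓
  (1,4): δ = 37.38°  ✓
  (2,3): δ = 102.57°  ·
  (2,4): δ = 31.92°  ✓
  (3,4): δ = 109.34°  ·
antipodal pairs: 5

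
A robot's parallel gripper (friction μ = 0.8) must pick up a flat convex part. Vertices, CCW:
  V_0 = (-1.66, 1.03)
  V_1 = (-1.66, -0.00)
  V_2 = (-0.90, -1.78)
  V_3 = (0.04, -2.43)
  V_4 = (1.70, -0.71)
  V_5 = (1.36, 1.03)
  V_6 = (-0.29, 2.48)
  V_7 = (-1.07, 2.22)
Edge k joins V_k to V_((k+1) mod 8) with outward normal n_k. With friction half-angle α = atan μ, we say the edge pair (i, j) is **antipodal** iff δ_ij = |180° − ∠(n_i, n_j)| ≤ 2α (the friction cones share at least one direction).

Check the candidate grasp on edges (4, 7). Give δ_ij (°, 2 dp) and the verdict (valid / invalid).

δ = 37.43°, valid

α = atan 0.8 = 38.66°;  2α = 77.32°
edge 4: e_4 = (-0.34, +1.74);  n_4 = (+0.9814, +0.1918)
edge 7: e_7 = (-0.59, -1.19);  n_7 = (-0.8959, +0.4442)
∠(n_4, n_7) = 142.57°
δ = |180° − 142.57°| = 37.43°
37.43° ≤ 2α = 77.32°  →  valid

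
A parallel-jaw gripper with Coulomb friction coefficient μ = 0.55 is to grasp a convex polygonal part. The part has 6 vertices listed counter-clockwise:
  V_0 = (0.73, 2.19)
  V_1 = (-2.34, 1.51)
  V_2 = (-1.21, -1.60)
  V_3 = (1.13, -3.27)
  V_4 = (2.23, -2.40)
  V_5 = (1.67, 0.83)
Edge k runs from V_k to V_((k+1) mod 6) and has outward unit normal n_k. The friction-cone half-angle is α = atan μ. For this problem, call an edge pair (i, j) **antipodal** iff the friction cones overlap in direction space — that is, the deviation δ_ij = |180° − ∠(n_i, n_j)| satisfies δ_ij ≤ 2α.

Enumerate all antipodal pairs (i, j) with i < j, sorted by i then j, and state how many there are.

count = 6; pairs: (0,2), (0,3), (1,4), (1,5), (2,4), (2,5)

α = atan 0.55 = 28.81°;  2α = 57.62°
n_0 = (-0.2163, +0.9763)
n_1 = (-0.9399, -0.3415)
n_2 = (-0.5809, -0.8140)
n_3 = (+0.6203, -0.7843)
n_4 = (+0.9853, +0.1708)
n_5 = (+0.8226, +0.5686)
  (0,1): δ = 82.52°  ·
  (0,2): δ = 48.00°  ✓
  (0,3): δ = 25.85°  ✓
  (0,4): δ = 87.35°  ·
  (0,5): δ = 112.16°  ·
  (1,2): δ = 145.48°  ·
  (1,3): δ = 71.63°  ·
  (1,4): δ = 10.13°  ✓
  (1,5): δ = 14.68°  ✓
  (2,3): δ = 106.14°  ·
  (2,4): δ = 44.65°  ✓
  (2,5): δ = 19.83°  ✓
  (3,4): δ = 118.50°  ·
  (3,5): δ = 93.69°  ·
  (4,5): δ = 155.18°  ·
antipodal pairs: 6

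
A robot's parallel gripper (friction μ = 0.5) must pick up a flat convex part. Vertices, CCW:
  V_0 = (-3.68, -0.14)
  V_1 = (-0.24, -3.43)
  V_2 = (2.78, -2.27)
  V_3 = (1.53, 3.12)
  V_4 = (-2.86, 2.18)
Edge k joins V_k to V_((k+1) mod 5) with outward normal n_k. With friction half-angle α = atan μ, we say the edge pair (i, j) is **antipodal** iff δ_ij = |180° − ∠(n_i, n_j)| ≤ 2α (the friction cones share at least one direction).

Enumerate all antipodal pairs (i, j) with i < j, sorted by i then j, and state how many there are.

count = 4; pairs: (0,2), (1,3), (1,4), (2,4)

α = atan 0.5 = 26.57°;  2α = 53.13°
n_0 = (-0.6912, -0.7227)
n_1 = (+0.3586, -0.9335)
n_2 = (+0.9741, +0.2259)
n_3 = (-0.2094, +0.9778)
n_4 = (-0.9428, +0.3332)
  (0,1): δ = 115.26°  ·
  (0,2): δ = 33.22°  ✓
  (0,3): δ = 55.81°  ·
  (0,4): δ = 114.26°  ·
  (1,2): δ = 97.96°  ·
  (1,3): δ = 8.93°  ✓
  (1,4): δ = 49.52°  ✓
  (2,3): δ = 90.97°  ·
  (2,4): δ = 32.52°  ✓
  (3,4): δ = 121.55°  ·
antipodal pairs: 4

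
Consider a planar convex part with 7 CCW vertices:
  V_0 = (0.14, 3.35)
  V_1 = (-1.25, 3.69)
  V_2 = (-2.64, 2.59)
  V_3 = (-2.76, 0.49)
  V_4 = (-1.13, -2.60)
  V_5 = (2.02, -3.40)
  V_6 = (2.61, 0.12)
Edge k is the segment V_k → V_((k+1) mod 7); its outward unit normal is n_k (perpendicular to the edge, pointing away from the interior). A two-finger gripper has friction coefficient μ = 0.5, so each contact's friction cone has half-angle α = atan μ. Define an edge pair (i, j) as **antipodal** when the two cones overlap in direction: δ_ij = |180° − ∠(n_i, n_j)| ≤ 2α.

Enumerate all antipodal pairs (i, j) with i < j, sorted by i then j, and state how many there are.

α = atan 0.5 = 26.57°;  2α = 53.13°
n_0 = (+0.2376, +0.9714)
n_1 = (-0.6206, +0.7842)
n_2 = (-0.9984, +0.0570)
n_3 = (-0.8845, -0.4666)
n_4 = (-0.2462, -0.9692)
n_5 = (+0.9862, -0.1653)
n_6 = (+0.7944, +0.6075)
  (0,1): δ = 127.90°  ·
  (0,2): δ = 79.53°  ·
  (0,3): δ = 48.44°  ✓
  (0,4): δ = 0.51°  ✓
  (0,5): δ = 94.23°  ·
  (0,6): δ = 141.15°  ·
  (1,2): δ = 131.63°  ·
  (1,3): δ = 100.54°  ·
  (1,4): δ = 52.61°  ✓
  (1,5): δ = 42.13°  ✓
  (1,6): δ = 89.05°  ·
  (2,3): δ = 148.92°  ·
  (2,4): δ = 100.98°  ·
  (2,5): δ = 6.24°  ✓
  (2,6): δ = 40.68°  ✓
  (3,4): δ = 132.06°  ·
  (3,5): δ = 37.33°  ✓
  (3,6): δ = 9.59°  ✓
  (4,5): δ = 85.27°  ·
  (4,6): δ = 38.34°  ✓
  (5,6): δ = 133.08°  ·
antipodal pairs: 9

count = 9; pairs: (0,3), (0,4), (1,4), (1,5), (2,5), (2,6), (3,5), (3,6), (4,6)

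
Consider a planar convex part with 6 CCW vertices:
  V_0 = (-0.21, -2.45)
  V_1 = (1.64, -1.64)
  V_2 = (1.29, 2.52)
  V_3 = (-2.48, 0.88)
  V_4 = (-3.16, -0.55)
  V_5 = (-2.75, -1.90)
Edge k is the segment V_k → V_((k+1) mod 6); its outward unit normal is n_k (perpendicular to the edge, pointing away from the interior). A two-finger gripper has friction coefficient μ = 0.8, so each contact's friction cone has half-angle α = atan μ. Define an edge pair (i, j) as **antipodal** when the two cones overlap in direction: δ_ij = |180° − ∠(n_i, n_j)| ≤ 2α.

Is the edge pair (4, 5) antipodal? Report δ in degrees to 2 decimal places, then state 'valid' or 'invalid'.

α = atan 0.8 = 38.66°;  2α = 77.32°
edge 4: e_4 = (+0.41, -1.35);  n_4 = (-0.9568, -0.2906)
edge 5: e_5 = (+2.54, -0.55);  n_5 = (-0.2116, -0.9773)
∠(n_4, n_5) = 60.89°
δ = |180° − 60.89°| = 119.11°
119.11° > 2α = 77.32°  →  invalid

δ = 119.11°, invalid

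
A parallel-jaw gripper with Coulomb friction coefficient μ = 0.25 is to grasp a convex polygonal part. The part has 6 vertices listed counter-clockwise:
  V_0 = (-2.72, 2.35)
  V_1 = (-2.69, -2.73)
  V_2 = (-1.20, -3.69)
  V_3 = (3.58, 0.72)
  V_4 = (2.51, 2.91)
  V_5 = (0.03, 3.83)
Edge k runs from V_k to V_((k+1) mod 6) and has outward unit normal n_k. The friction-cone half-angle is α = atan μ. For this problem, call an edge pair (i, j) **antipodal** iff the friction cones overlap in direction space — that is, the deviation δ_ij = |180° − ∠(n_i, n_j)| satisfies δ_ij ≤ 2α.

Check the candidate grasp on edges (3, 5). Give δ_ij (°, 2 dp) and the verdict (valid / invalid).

δ = 87.75°, invalid

α = atan 0.25 = 14.04°;  2α = 28.07°
edge 3: e_3 = (-1.07, +2.19);  n_3 = (+0.8985, +0.4390)
edge 5: e_5 = (-2.75, -1.48);  n_5 = (-0.4739, +0.8806)
∠(n_3, n_5) = 92.25°
δ = |180° − 92.25°| = 87.75°
87.75° > 2α = 28.07°  →  invalid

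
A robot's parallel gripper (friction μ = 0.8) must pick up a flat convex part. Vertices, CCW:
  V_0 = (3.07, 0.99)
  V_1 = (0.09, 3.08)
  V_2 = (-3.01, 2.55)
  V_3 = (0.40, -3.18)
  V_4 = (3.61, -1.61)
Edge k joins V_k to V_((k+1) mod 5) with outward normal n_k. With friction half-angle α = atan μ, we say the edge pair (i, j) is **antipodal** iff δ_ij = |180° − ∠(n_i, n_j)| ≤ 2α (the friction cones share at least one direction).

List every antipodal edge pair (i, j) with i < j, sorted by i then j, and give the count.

count = 5; pairs: (0,2), (0,3), (1,2), (1,3), (2,4)

α = atan 0.8 = 38.66°;  2α = 77.32°
n_0 = (+0.5742, +0.8187)
n_1 = (-0.1685, +0.9857)
n_2 = (-0.8593, -0.5114)
n_3 = (+0.4394, -0.8983)
n_4 = (+0.9791, +0.2034)
  (0,1): δ = 135.25°  ·
  (0,2): δ = 24.20°  ✓
  (0,3): δ = 61.11°  ✓
  (0,4): δ = 136.78°  ·
  (1,2): δ = 68.94°  ✓
  (1,3): δ = 16.36°  ✓
  (1,4): δ = 92.03°  ·
  (2,3): δ = 94.69°  ·
  (2,4): δ = 19.02°  ✓
  (3,4): δ = 104.33°  ·
antipodal pairs: 5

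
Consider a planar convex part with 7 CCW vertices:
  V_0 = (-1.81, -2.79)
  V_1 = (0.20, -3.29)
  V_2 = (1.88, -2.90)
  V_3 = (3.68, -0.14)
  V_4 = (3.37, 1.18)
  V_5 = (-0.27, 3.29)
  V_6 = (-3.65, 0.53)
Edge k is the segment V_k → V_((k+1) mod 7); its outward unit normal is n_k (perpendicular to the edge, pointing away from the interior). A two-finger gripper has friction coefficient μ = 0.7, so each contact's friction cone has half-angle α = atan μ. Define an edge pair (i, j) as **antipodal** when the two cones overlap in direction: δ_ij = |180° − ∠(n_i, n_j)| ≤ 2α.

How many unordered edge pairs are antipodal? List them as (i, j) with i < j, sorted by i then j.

count = 10; pairs: (0,3), (0,4), (0,5), (1,4), (1,5), (2,5), (2,6), (3,5), (3,6), (4,6)

α = atan 0.7 = 34.99°;  2α = 69.98°
n_0 = (-0.2414, -0.9704)
n_1 = (+0.2261, -0.9741)
n_2 = (+0.8376, -0.5463)
n_3 = (+0.9735, +0.2286)
n_4 = (+0.5015, +0.8652)
n_5 = (-0.6325, +0.7746)
n_6 = (-0.8747, -0.4847)
  (0,1): δ = 152.96°  ·
  (0,2): δ = 109.14°  ·
  (0,3): δ = 62.81°  ✓
  (0,4): δ = 16.13°  ✓
  (0,5): δ = 53.20°  ✓
  (0,6): δ = 132.97°  ·
  (1,2): δ = 136.18°  ·
  (1,3): δ = 89.85°  ·
  (1,4): δ = 43.17°  ✓
  (1,5): δ = 26.16°  ✓
  (1,6): δ = 105.93°  ·
  (2,3): δ = 133.67°  ·
  (2,4): δ = 86.99°  ·
  (2,5): δ = 17.65°  ✓
  (2,6): δ = 62.11°  ✓
  (3,4): δ = 133.32°  ·
  (3,5): δ = 63.98°  ✓
  (3,6): δ = 15.78°  ✓
  (4,5): δ = 110.67°  ·
  (4,6): δ = 30.90°  ✓
  (5,6): δ = 100.24°  ·
antipodal pairs: 10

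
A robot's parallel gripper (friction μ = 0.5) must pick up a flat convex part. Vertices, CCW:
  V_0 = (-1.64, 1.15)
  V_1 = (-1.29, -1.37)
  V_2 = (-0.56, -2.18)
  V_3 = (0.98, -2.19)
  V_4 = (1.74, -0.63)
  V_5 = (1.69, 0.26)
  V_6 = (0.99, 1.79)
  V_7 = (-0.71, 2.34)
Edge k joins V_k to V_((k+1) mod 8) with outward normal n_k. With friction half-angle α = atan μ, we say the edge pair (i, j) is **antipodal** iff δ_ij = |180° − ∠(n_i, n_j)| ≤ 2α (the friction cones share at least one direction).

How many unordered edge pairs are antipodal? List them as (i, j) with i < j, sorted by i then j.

α = atan 0.5 = 26.57°;  2α = 53.13°
n_0 = (-0.9905, -0.1376)
n_1 = (-0.7428, -0.6695)
n_2 = (-0.0065, -1.0000)
n_3 = (+0.8990, -0.4380)
n_4 = (+0.9984, +0.0561)
n_5 = (+0.9093, +0.4160)
n_6 = (+0.3078, +0.9514)
n_7 = (-0.7879, +0.6158)
  (0,1): δ = 145.88°  ·
  (0,2): δ = 98.28°  ·
  (0,3): δ = 33.88°  ✓
  (0,4): δ = 4.69°  ✓
  (0,5): δ = 16.68°  ✓
  (0,6): δ = 64.16°  ·
  (0,7): δ = 134.08°  ·
  (1,2): δ = 132.40°  ·
  (1,3): δ = 68.00°  ·
  (1,4): δ = 38.81°  ✓
  (1,5): δ = 17.44°  ✓
  (1,6): δ = 30.05°  ✓
  (1,7): δ = 99.97°  ·
  (2,3): δ = 115.60°  ·
  (2,4): δ = 86.41°  ·
  (2,5): δ = 65.04°  ·
  (2,6): δ = 17.56°  ✓
  (2,7): δ = 52.36°  ✓
  (3,4): δ = 150.81°  ·
  (3,5): δ = 129.44°  ·
  (3,6): δ = 81.95°  ·
  (3,7): δ = 12.03°  ✓
  (4,5): δ = 158.63°  ·
  (4,6): δ = 111.14°  ·
  (4,7): δ = 41.22°  ✓
  (5,6): δ = 132.51°  ·
  (5,7): δ = 62.59°  ·
  (6,7): δ = 110.08°  ·
antipodal pairs: 10

count = 10; pairs: (0,3), (0,4), (0,5), (1,4), (1,5), (1,6), (2,6), (2,7), (3,7), (4,7)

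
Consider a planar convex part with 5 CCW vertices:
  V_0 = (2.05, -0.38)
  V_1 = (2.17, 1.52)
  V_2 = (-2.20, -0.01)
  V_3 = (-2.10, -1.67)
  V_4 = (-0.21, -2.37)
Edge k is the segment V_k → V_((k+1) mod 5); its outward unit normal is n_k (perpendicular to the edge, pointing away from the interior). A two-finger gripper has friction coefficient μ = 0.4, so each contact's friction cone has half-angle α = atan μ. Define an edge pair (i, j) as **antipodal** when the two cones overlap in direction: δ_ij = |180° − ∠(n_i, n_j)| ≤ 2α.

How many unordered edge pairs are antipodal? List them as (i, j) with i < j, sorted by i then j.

count = 3; pairs: (0,2), (1,3), (1,4)

α = atan 0.4 = 21.80°;  2α = 43.60°
n_0 = (+0.9980, -0.0630)
n_1 = (-0.3304, +0.9438)
n_2 = (-0.9982, -0.0601)
n_3 = (-0.3473, -0.9377)
n_4 = (+0.6609, -0.7505)
  (0,1): δ = 67.09°  ·
  (0,2): δ = 7.06°  ✓
  (0,3): δ = 73.29°  ·
  (0,4): δ = 134.98°  ·
  (1,2): δ = 105.85°  ·
  (1,3): δ = 39.62°  ✓
  (1,4): δ = 22.07°  ✓
  (2,3): δ = 113.77°  ·
  (2,4): δ = 52.08°  ·
  (3,4): δ = 118.31°  ·
antipodal pairs: 3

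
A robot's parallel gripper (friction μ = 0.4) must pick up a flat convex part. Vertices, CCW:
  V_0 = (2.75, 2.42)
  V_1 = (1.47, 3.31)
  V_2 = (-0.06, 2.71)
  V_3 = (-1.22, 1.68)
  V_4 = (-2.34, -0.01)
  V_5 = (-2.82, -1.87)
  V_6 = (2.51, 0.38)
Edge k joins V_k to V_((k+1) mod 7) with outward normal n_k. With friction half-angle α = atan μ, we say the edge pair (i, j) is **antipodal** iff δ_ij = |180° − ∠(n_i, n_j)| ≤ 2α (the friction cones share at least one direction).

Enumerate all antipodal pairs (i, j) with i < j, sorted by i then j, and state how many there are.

count = 6; pairs: (1,5), (2,5), (2,6), (3,5), (3,6), (4,6)

α = atan 0.4 = 21.80°;  2α = 43.60°
n_0 = (+0.5709, +0.8210)
n_1 = (-0.3651, +0.9310)
n_2 = (-0.6640, +0.7478)
n_3 = (-0.8336, +0.5524)
n_4 = (-0.9683, +0.2499)
n_5 = (+0.3889, -0.9213)
n_6 = (+0.9932, -0.1168)
  (0,1): δ = 123.78°  ·
  (0,2): δ = 103.59°  ·
  (0,3): δ = 88.72°  ·
  (0,4): δ = 69.66°  ·
  (0,5): δ = 57.70°  ·
  (0,6): δ = 118.10°  ·
  (1,2): δ = 159.81°  ·
  (1,3): δ = 144.95°  ·
  (1,4): δ = 125.88°  ·
  (1,5): δ = 1.47°  ✓
  (1,6): δ = 61.88°  ·
  (2,3): δ = 165.14°  ·
  (2,4): δ = 146.07°  ·
  (2,5): δ = 18.72°  ✓
  (2,6): δ = 41.69°  ✓
  (3,4): δ = 160.94°  ·
  (3,5): δ = 33.58°  ✓
  (3,6): δ = 26.82°  ✓
  (4,5): δ = 52.64°  ·
  (4,6): δ = 7.76°  ✓
  (5,6): δ = 119.60°  ·
antipodal pairs: 6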